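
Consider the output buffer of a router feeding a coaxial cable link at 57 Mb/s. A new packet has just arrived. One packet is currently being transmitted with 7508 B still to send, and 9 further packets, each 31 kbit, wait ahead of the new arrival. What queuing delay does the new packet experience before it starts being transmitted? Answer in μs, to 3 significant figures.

5950 μs

Each queued packet: L/R = 31000/57000000 = 543.86 μs.
9 queued → 4894.74 μs.
Plus remaining 60064 bits of current packet: 1053.75 μs.
Queuing delay = 5950 μs.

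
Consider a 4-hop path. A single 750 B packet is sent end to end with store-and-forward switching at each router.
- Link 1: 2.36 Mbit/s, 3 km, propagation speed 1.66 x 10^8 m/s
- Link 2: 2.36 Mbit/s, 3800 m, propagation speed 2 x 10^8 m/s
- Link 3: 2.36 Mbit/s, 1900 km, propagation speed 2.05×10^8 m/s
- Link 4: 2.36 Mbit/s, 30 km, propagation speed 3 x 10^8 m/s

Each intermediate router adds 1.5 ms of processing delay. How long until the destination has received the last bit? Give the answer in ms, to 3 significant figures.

L = 750 × 8 = 6000 bits.
Transmission delay per hop = L/R = 6000/2360000 = 2.54237 ms; 4 hops → 10.1695 ms.
Propagation delays (d/s per hop): 0.0180723, 0.019, 9.26829, 0.1 ms; sum = 9.40536 ms.
Processing at 3 router(s): 3 × 1.5 ms = 4.5 ms.
End-to-end = 24.1 ms.

24.1 ms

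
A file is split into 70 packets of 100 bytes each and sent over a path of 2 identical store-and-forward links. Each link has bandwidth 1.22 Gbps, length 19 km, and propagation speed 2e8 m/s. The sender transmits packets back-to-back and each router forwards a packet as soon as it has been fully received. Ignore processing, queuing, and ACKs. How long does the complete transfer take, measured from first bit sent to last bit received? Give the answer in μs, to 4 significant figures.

236.6 μs

Per-hop transmission t_tx = L/R = 800/1220000000 = 0.655738 μs.
Per-hop propagation t_prop = 19000/200000000 = 95 μs.
Pipeline fill: first packet needs 2·t_tx to clear all hops; remaining 69 packets each add one t_tx.
Total = (2+70-1)·t_tx + 2·t_prop = 71·0.655738 + 2·95 = 236.6 μs.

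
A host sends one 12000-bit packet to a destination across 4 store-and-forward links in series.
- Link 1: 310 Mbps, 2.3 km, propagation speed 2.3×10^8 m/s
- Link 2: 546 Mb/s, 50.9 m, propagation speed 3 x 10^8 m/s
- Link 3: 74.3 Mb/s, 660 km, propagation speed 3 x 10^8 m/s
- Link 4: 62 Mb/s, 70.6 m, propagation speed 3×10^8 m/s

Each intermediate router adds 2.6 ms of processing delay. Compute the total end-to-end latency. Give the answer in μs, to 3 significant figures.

10400 μs

Transmission delays (L/R per hop): 38.7097, 21.978, 161.507, 193.548 μs; sum = 415.743 μs.
Propagation delays (d/s per hop): 10, 0.169667, 2200, 0.235333 μs; sum = 2210.41 μs.
Processing at 3 router(s): 3 × 2.6 ms = 7800 μs.
End-to-end = 10400 μs.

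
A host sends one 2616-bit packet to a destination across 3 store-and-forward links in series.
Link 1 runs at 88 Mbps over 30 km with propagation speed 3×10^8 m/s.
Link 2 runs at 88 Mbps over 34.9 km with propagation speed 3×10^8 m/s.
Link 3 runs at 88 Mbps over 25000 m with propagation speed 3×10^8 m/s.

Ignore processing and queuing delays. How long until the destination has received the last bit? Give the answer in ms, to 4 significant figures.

0.3888 ms

Transmission delay per hop = L/R = 2616/88000000 = 0.0297273 ms; 3 hops → 0.0891818 ms.
Propagation delays (d/s per hop): 0.1, 0.116333, 0.0833333 ms; sum = 0.299667 ms.
End-to-end = 0.3888 ms.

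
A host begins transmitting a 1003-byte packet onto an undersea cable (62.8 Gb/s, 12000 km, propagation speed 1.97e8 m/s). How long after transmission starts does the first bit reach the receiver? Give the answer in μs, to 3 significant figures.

First bit experiences only propagation delay: d/s = 12000000/197000000 = 60900 μs.

60900 μs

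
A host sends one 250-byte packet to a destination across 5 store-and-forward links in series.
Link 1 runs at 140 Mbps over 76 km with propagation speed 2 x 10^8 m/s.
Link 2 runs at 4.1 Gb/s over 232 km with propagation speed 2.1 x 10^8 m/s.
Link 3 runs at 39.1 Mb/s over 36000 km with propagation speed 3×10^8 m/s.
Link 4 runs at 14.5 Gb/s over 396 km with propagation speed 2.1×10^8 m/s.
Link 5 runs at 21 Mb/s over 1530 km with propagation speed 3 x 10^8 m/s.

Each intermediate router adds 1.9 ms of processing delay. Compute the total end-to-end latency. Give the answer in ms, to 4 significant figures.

L = 250 × 8 = 2000 bits.
Transmission delays (L/R per hop): 0.0142857, 0.000487805, 0.0511509, 0.000137931, 0.0952381 ms; sum = 0.1613 ms.
Propagation delays (d/s per hop): 0.38, 1.10476, 120, 1.88571, 5.1 ms; sum = 128.47 ms.
Processing at 4 router(s): 4 × 1.9 ms = 7.6 ms.
End-to-end = 136.2 ms.

136.2 ms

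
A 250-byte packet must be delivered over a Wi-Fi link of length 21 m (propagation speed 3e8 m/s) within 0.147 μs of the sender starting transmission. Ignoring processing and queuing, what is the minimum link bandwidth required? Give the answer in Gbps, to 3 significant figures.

L = 2000 bits.
Propagation delay = 21 / 300000000 = 0.07 μs.
Transmission budget = 0.147 − 0.07 = 0.077 μs.
R ≥ L / t_tx = 2000 bits / 7.7e-08 s = 26.0 Gbps.

26.0 Gbps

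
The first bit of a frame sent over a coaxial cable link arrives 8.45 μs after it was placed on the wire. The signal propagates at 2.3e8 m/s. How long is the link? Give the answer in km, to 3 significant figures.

d = s × t_prop = 2.3e+08 × 8.45e-06 = 1.94 km.

1.94 km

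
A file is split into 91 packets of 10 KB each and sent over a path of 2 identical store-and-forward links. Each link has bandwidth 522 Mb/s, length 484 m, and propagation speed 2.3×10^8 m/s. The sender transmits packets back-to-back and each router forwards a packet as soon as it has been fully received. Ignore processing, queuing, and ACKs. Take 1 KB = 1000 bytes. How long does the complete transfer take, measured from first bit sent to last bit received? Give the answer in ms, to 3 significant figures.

14.1 ms

Per-hop transmission t_tx = L/R = 80000/522000000 = 0.153257 ms.
Per-hop propagation t_prop = 484/2.3e+08 = 0.00210435 ms.
Pipeline fill: first packet needs 2·t_tx to clear all hops; remaining 90 packets each add one t_tx.
Total = (2+91-1)·t_tx + 2·t_prop = 92·0.153257 + 2·0.00210435 = 14.1 ms.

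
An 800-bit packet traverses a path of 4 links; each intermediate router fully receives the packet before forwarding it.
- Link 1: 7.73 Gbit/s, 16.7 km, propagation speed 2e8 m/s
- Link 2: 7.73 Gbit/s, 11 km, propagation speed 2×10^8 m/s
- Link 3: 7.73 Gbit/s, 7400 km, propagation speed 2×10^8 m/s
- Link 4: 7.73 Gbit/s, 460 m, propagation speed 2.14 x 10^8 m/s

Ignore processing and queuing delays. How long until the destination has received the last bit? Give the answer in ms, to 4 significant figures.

Transmission delay per hop = L/R = 800/7730000000 = 0.000103493 ms; 4 hops → 0.000413972 ms.
Propagation delays (d/s per hop): 0.0835, 0.055, 37, 0.00214953 ms; sum = 37.1406 ms.
End-to-end = 37.14 ms.

37.14 ms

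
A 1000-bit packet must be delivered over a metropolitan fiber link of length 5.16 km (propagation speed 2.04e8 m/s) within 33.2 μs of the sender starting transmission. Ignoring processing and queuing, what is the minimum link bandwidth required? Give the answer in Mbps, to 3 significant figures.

Propagation delay = 5160 / 204000000 = 25.2941 μs.
Transmission budget = 33.2 − 25.2941 = 7.90588 μs.
R ≥ L / t_tx = 1000 bits / 7.90588e-06 s = 126 Mbps.

126 Mbps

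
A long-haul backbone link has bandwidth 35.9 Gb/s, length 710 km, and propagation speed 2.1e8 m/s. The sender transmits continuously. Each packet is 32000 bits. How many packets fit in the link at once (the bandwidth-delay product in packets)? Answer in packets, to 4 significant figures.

Propagation delay = 710000 / 210000000 = 0.00338095 s.
BDP = R × t_prop = 35900000000 × 0.00338095 = 121376000 bits.
In packets of 32000 bits: 3793 packets.

3793 packets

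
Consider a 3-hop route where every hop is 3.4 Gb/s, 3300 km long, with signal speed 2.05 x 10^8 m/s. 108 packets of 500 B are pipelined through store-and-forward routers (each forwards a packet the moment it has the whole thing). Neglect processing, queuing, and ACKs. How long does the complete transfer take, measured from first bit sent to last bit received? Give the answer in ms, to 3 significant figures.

48.4 ms

Per-hop transmission t_tx = L/R = 4000/3400000000 = 0.00117647 ms.
Per-hop propagation t_prop = 3300000/2.05e+08 = 16.0976 ms.
Pipeline fill: first packet needs 3·t_tx to clear all hops; remaining 107 packets each add one t_tx.
Total = (3+108-1)·t_tx + 3·t_prop = 110·0.00117647 + 3·16.0976 = 48.4 ms.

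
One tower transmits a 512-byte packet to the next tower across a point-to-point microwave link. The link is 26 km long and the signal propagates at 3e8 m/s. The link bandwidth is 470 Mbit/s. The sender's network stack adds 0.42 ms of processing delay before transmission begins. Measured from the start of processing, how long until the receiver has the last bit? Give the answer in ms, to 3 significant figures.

0.515 ms

L = 512 × 8 = 4096 bits.
Transmission delay = L/R = 4096 / 470000000 = 0.00871489 ms.
Propagation delay = d/s = 26000 m / 300000000 m/s = 0.0866667 ms.
Plus processing delay 0.42 ms = 0.42 ms.
Total = 0.515 ms.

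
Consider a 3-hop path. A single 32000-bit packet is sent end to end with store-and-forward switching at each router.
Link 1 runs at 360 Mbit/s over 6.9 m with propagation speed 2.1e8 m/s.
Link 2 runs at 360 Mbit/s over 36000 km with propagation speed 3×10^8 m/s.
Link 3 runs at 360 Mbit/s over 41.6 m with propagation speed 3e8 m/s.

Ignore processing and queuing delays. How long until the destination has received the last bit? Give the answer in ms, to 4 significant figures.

120.3 ms

Transmission delay per hop = L/R = 32000/360000000 = 0.0888889 ms; 3 hops → 0.266667 ms.
Propagation delays (d/s per hop): 3.28571e-05, 120, 0.000138667 ms; sum = 120 ms.
End-to-end = 120.3 ms.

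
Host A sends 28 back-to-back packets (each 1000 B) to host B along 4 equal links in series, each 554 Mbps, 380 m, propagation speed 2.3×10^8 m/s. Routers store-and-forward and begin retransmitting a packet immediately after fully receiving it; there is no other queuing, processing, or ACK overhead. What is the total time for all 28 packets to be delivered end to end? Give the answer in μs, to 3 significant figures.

454 μs

Per-hop transmission t_tx = L/R = 8000/554000000 = 14.4404 μs.
Per-hop propagation t_prop = 380/2.3e+08 = 1.65217 μs.
Pipeline fill: first packet needs 4·t_tx to clear all hops; remaining 27 packets each add one t_tx.
Total = (4+28-1)·t_tx + 4·t_prop = 31·14.4404 + 4·1.65217 = 454 μs.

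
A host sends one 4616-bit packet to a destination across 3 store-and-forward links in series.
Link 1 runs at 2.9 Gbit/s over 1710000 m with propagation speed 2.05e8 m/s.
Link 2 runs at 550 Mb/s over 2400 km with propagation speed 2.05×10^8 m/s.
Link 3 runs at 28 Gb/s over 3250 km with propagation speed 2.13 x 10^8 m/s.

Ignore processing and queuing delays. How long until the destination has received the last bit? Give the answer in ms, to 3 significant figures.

Transmission delays (L/R per hop): 0.00159172, 0.00839273, 0.000164857 ms; sum = 0.0101493 ms.
Propagation delays (d/s per hop): 8.34146, 11.7073, 15.2582 ms; sum = 35.307 ms.
End-to-end = 35.3 ms.

35.3 ms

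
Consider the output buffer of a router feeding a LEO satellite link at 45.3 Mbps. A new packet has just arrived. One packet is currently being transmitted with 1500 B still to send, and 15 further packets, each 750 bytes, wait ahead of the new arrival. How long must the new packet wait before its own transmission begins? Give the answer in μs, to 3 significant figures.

2250 μs

Each queued packet: L/R = 6000/45300000 = 132.45 μs.
15 queued → 1986.75 μs.
Plus remaining 12000 bits of current packet: 264.901 μs.
Queuing delay = 2250 μs.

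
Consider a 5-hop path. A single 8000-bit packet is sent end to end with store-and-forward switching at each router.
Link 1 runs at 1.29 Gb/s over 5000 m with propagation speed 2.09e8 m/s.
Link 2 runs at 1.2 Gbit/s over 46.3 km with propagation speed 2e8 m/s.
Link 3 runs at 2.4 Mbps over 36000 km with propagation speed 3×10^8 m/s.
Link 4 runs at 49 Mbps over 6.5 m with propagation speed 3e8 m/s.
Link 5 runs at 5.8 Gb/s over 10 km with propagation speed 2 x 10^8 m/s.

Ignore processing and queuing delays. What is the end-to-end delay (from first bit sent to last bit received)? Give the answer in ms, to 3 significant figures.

124 ms

Transmission delays (L/R per hop): 0.00620155, 0.00666667, 3.33333, 0.163265, 0.00137931 ms; sum = 3.51085 ms.
Propagation delays (d/s per hop): 0.0239234, 0.2315, 120, 2.16667e-05, 0.05 ms; sum = 120.305 ms.
End-to-end = 124 ms.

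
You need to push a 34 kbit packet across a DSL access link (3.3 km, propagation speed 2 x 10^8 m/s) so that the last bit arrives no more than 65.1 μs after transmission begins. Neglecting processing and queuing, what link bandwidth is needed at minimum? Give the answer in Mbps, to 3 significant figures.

700 Mbps

Propagation delay = 3300 / 200000000 = 16.5 μs.
Transmission budget = 65.1 − 16.5 = 48.6 μs.
R ≥ L / t_tx = 34000 bits / 4.86e-05 s = 700 Mbps.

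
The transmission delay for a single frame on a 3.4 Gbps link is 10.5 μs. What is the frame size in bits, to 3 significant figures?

L = R × t_tx = 3400000000 b/s × 1.05e-05 s = 35700 bits.

35700 bits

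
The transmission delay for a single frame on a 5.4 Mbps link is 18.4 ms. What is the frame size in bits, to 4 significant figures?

99360 bits

L = R × t_tx = 5400000 b/s × 0.0184 s = 99360 bits.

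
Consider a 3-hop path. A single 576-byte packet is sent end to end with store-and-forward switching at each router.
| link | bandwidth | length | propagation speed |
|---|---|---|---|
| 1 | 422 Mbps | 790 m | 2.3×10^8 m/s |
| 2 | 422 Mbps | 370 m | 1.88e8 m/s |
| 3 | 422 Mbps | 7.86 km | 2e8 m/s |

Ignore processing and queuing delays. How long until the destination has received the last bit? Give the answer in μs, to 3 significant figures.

L = 576 × 8 = 4608 bits.
Transmission delay per hop = L/R = 4608/422000000 = 10.9194 μs; 3 hops → 32.7583 μs.
Propagation delays (d/s per hop): 3.43478, 1.96809, 39.3 μs; sum = 44.7029 μs.
End-to-end = 77.5 μs.

77.5 μs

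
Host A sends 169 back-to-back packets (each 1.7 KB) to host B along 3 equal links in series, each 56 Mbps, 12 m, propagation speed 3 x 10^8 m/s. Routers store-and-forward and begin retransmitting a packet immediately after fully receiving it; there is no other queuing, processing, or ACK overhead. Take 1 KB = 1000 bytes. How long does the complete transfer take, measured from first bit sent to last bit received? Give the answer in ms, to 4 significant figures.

Per-hop transmission t_tx = L/R = 13600/56000000 = 0.242857 ms.
Per-hop propagation t_prop = 12/300000000 = 4e-05 ms.
Pipeline fill: first packet needs 3·t_tx to clear all hops; remaining 168 packets each add one t_tx.
Total = (3+169-1)·t_tx + 3·t_prop = 171·0.242857 + 3·4e-05 = 41.53 ms.

41.53 ms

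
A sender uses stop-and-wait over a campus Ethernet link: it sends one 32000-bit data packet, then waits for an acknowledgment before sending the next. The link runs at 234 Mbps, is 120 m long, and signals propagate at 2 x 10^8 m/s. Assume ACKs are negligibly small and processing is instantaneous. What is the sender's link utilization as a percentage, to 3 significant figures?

99.1 %

t_tx = L/R = 32000/234000000 = 0.000136752 s.
t_prop = 120/200000000 = 6e-07 s; RTT = 1.2e-06 s.
Cycle = t_tx + RTT = 0.000137952 s.
Utilization = t_tx / cycle = 0.000136752/0.000137952 = 99.1 %.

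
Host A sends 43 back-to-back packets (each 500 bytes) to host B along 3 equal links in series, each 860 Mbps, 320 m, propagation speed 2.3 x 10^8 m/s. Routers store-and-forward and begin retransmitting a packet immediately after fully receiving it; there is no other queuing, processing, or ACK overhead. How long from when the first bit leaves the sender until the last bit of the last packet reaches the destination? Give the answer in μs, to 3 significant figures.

Per-hop transmission t_tx = L/R = 4000/860000000 = 4.65116 μs.
Per-hop propagation t_prop = 320/2.3e+08 = 1.3913 μs.
Pipeline fill: first packet needs 3·t_tx to clear all hops; remaining 42 packets each add one t_tx.
Total = (3+43-1)·t_tx + 3·t_prop = 45·4.65116 + 3·1.3913 = 213 μs.

213 μs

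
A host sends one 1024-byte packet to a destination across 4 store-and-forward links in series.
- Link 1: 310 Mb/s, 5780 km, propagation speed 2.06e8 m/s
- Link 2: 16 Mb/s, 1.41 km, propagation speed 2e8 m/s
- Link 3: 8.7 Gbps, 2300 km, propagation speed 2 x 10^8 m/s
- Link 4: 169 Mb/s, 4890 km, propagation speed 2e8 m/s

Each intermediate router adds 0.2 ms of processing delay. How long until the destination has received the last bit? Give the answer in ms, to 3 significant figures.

L = 1024 × 8 = 8192 bits.
Transmission delays (L/R per hop): 0.0264258, 0.512, 0.000941609, 0.0484734 ms; sum = 0.587841 ms.
Propagation delays (d/s per hop): 28.0583, 0.00705, 11.5, 24.45 ms; sum = 64.0153 ms.
Processing at 3 router(s): 3 × 0.2 ms = 0.6 ms.
End-to-end = 65.2 ms.

65.2 ms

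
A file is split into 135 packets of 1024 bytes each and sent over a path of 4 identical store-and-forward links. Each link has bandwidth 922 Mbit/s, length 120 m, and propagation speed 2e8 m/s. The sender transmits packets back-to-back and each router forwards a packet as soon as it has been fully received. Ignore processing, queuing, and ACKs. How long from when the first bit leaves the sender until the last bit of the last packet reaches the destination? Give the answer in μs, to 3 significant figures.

1230 μs

Per-hop transmission t_tx = L/R = 8192/922000000 = 8.88503 μs.
Per-hop propagation t_prop = 120/200000000 = 0.6 μs.
Pipeline fill: first packet needs 4·t_tx to clear all hops; remaining 134 packets each add one t_tx.
Total = (4+135-1)·t_tx + 4·t_prop = 138·8.88503 + 4·0.6 = 1230 μs.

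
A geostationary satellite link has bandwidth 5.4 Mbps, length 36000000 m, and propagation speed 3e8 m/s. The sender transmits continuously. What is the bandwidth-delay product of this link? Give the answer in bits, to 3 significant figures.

648000 bits

Propagation delay = 36000000 / 300000000 = 0.12 s.
BDP = R × t_prop = 5400000 × 0.12 = 648000 bits.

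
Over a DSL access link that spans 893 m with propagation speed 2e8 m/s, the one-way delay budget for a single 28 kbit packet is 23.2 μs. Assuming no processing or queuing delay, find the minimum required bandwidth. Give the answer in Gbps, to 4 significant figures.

1.495 Gbps

Propagation delay = 893 / 200000000 = 4.465 μs.
Transmission budget = 23.2 − 4.465 = 18.735 μs.
R ≥ L / t_tx = 28000 bits / 1.8735e-05 s = 1.495 Gbps.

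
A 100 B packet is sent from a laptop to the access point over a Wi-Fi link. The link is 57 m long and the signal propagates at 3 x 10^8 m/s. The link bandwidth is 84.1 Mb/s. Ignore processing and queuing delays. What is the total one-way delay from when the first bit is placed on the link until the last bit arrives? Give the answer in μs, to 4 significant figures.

9.702 μs

L = 100 × 8 = 800 bits.
Transmission delay = L/R = 800 / 84100000 = 9.51249 μs.
Propagation delay = d/s = 57 m / 300000000 m/s = 0.19 μs.
Total = 9.702 μs.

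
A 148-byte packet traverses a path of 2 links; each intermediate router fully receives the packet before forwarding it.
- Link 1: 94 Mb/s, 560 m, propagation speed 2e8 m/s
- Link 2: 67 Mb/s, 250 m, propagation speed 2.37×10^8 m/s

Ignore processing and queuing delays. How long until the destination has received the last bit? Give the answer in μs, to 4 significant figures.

34.12 μs

L = 148 × 8 = 1184 bits.
Transmission delays (L/R per hop): 12.5957, 17.6716 μs; sum = 30.2674 μs.
Propagation delays (d/s per hop): 2.8, 1.05485 μs; sum = 3.85485 μs.
End-to-end = 34.12 μs.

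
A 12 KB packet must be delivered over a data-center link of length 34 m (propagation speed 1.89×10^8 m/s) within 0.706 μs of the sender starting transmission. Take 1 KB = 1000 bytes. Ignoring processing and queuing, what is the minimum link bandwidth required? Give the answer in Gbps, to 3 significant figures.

182 Gbps

L = 96000 bits.
Propagation delay = 34 / 189000000 = 0.179894 μs.
Transmission budget = 0.706 − 0.179894 = 0.526106 μs.
R ≥ L / t_tx = 96000 bits / 5.26106e-07 s = 182 Gbps.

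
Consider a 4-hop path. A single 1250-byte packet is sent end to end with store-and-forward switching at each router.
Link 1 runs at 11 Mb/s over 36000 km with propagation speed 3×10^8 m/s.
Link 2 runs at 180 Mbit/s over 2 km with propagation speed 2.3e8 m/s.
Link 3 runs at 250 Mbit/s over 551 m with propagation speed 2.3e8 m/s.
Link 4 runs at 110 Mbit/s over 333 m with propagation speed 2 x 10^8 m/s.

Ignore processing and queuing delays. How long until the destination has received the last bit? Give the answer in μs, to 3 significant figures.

121000 μs

L = 1250 × 8 = 10000 bits.
Transmission delays (L/R per hop): 909.091, 55.5556, 40, 90.9091 μs; sum = 1095.56 μs.
Propagation delays (d/s per hop): 120000, 8.69565, 2.39565, 1.665 μs; sum = 120013 μs.
End-to-end = 121000 μs.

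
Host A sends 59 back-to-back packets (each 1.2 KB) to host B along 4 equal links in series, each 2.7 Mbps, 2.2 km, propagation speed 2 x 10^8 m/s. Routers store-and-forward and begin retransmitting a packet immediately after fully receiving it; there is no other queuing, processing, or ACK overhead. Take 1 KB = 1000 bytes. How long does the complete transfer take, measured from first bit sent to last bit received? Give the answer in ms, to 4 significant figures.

220.5 ms

Per-hop transmission t_tx = L/R = 9600/2700000 = 3.55556 ms.
Per-hop propagation t_prop = 2200/200000000 = 0.011 ms.
Pipeline fill: first packet needs 4·t_tx to clear all hops; remaining 58 packets each add one t_tx.
Total = (4+59-1)·t_tx + 4·t_prop = 62·3.55556 + 4·0.011 = 220.5 ms.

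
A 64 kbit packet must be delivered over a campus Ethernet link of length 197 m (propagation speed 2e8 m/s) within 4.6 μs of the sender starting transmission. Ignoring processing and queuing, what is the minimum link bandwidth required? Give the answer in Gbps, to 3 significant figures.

Propagation delay = 197 / 200000000 = 0.985 μs.
Transmission budget = 4.6 − 0.985 = 3.615 μs.
R ≥ L / t_tx = 64000 bits / 3.615e-06 s = 17.7 Gbps.

17.7 Gbps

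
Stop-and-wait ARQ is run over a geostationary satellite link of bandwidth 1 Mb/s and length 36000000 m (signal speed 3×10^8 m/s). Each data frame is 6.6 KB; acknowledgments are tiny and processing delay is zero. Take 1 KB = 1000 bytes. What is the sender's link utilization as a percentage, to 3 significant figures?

18.0 %

t_tx = L/R = 52800/1000000 = 0.0528 s.
t_prop = 36000000/300000000 = 0.12 s; RTT = 0.24 s.
Cycle = t_tx + RTT = 0.2928 s.
Utilization = t_tx / cycle = 0.0528/0.2928 = 18.0 %.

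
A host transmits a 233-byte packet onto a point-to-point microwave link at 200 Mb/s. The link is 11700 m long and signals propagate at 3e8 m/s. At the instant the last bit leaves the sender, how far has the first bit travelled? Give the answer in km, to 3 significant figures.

2.80 km

t_tx = L/R = 1864/200000000 = 9.32e-06 s.
Distance = s × t_tx = 300000000 × 9.32e-06 = 2.80 km.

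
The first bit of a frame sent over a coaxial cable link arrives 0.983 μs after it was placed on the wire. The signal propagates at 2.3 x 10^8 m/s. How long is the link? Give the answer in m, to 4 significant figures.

226.1 m

d = s × t_prop = 2.3e+08 × 9.83e-07 = 226.1 m.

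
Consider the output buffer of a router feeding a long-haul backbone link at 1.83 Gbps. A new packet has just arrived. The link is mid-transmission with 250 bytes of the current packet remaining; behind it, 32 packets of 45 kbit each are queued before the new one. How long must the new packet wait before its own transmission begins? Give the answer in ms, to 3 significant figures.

Each queued packet: L/R = 45000/1830000000 = 0.0245902 ms.
32 queued → 0.786885 ms.
Plus remaining 2000 bits of current packet: 0.0010929 ms.
Queuing delay = 0.788 ms.

0.788 ms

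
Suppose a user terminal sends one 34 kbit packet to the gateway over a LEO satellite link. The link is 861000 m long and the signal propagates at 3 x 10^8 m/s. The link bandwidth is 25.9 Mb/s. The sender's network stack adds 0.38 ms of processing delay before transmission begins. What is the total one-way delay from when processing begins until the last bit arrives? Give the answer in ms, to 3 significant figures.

4.56 ms

L = 34000 bits.
Transmission delay = L/R = 34000 / 25900000 = 1.31274 ms.
Propagation delay = d/s = 861000 m / 300000000 m/s = 2.87 ms.
Plus processing delay 0.38 ms = 0.38 ms.
Total = 4.56 ms.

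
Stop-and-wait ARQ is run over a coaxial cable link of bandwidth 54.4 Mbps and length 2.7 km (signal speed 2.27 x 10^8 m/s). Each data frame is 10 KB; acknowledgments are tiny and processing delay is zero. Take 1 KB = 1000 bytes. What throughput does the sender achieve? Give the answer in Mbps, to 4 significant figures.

53.53 Mbps

t_tx = L/R = 80000/54400000 = 0.00147059 s.
t_prop = 2700/227000000 = 1.18943e-05 s; RTT = 2.37885e-05 s.
Cycle = t_tx + RTT = 0.00149438 s.
Throughput = L / cycle = 80000 / 0.00149438 = 53.53 Mbps.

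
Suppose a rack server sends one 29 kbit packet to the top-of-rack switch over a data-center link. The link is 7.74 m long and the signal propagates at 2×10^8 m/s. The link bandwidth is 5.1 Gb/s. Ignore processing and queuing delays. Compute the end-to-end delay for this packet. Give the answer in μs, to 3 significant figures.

L = 29000 bits.
Transmission delay = L/R = 29000 / 5100000000 = 5.68627 μs.
Propagation delay = d/s = 7.74 m / 200000000 m/s = 0.0387 μs.
Total = 5.72 μs.

5.72 μs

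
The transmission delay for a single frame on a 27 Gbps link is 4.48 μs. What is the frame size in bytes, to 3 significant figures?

L = R × t_tx = 27000000000 b/s × 4.48e-06 s = 120960 bits.
In bytes: 120960 / 8 = 15100 bytes.

15100 bytes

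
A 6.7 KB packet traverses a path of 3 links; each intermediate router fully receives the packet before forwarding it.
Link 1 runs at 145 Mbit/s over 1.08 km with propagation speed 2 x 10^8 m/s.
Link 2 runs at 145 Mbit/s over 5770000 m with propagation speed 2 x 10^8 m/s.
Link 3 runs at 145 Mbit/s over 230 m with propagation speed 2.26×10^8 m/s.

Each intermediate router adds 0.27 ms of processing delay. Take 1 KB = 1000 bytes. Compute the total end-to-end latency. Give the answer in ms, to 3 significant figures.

30.5 ms

L = 53600 bits.
Transmission delay per hop = L/R = 53600/145000000 = 0.369655 ms; 3 hops → 1.10897 ms.
Propagation delays (d/s per hop): 0.0054, 28.85, 0.0010177 ms; sum = 28.8564 ms.
Processing at 2 router(s): 2 × 0.27 ms = 0.54 ms.
End-to-end = 30.5 ms.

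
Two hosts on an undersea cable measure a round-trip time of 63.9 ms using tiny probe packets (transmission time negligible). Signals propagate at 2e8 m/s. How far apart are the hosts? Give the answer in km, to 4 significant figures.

6390 km

One-way propagation = RTT/2 = 31.95 ms.
d = s × t = 200000000 × 0.03195 = 6390 km.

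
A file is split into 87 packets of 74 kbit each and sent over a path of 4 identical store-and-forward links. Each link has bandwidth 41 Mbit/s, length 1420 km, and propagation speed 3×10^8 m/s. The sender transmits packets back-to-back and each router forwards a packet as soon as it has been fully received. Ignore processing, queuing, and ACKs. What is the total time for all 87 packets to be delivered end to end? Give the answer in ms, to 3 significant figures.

181 ms

Per-hop transmission t_tx = L/R = 74000/41000000 = 1.80488 ms.
Per-hop propagation t_prop = 1420000/300000000 = 4.73333 ms.
Pipeline fill: first packet needs 4·t_tx to clear all hops; remaining 86 packets each add one t_tx.
Total = (4+87-1)·t_tx + 4·t_prop = 90·1.80488 + 4·4.73333 = 181 ms.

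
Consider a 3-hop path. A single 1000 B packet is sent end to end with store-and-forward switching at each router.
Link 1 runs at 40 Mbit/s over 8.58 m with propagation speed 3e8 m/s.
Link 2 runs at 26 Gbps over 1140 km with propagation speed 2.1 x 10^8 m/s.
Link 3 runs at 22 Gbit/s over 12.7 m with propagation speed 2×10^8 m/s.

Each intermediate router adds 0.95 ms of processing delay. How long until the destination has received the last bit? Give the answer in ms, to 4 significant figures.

7.529 ms

L = 1000 × 8 = 8000 bits.
Transmission delays (L/R per hop): 0.2, 0.000307692, 0.000363636 ms; sum = 0.200671 ms.
Propagation delays (d/s per hop): 2.86e-05, 5.42857, 6.35e-05 ms; sum = 5.42866 ms.
Processing at 2 router(s): 2 × 0.95 ms = 1.9 ms.
End-to-end = 7.529 ms.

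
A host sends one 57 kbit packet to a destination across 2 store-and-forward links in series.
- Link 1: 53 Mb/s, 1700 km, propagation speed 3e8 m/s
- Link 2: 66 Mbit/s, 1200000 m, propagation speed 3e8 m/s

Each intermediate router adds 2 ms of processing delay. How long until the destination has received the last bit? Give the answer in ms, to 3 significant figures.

13.6 ms

L = 57000 bits.
Transmission delays (L/R per hop): 1.07547, 0.863636 ms; sum = 1.93911 ms.
Propagation delays (d/s per hop): 5.66667, 4 ms; sum = 9.66667 ms.
Processing at 1 router(s): 1 × 2 ms = 2 ms.
End-to-end = 13.6 ms.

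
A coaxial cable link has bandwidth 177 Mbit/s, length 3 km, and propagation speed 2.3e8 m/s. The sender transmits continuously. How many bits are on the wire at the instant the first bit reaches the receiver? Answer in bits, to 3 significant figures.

Propagation delay = 3000 / 2.3e+08 = 1.30435e-05 s.
BDP = R × t_prop = 177000000 × 1.30435e-05 = 2308.7 bits.

2310 bits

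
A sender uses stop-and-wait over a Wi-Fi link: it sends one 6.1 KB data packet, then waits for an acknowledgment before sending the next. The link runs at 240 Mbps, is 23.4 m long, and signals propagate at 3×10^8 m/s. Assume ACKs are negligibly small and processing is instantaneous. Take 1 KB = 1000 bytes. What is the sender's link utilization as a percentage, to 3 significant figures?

t_tx = L/R = 48800/240000000 = 0.000203333 s.
t_prop = 23.4/300000000 = 7.8e-08 s; RTT = 1.56e-07 s.
Cycle = t_tx + RTT = 0.000203489 s.
Utilization = t_tx / cycle = 0.000203333/0.000203489 = 99.9 %.

99.9 %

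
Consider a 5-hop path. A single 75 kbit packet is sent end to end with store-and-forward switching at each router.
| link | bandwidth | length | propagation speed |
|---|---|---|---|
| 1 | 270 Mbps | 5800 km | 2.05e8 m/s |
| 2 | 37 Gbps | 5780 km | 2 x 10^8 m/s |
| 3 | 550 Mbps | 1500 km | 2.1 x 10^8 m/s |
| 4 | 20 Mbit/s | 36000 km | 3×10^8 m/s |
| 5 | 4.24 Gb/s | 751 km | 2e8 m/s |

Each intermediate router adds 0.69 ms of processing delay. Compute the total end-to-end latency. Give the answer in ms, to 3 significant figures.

195 ms

L = 75000 bits.
Transmission delays (L/R per hop): 0.277778, 0.00202703, 0.136364, 3.75, 0.0176887 ms; sum = 4.18386 ms.
Propagation delays (d/s per hop): 28.2927, 28.9, 7.14286, 120, 3.755 ms; sum = 188.091 ms.
Processing at 4 router(s): 4 × 0.69 ms = 2.76 ms.
End-to-end = 195 ms.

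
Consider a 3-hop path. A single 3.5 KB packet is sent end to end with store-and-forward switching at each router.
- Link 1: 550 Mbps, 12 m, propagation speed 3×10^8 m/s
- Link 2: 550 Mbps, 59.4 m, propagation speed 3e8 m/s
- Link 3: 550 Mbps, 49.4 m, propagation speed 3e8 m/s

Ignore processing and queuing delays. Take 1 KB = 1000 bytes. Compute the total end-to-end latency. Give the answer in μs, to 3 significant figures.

L = 28000 bits.
Transmission delay per hop = L/R = 28000/550000000 = 50.9091 μs; 3 hops → 152.727 μs.
Propagation delays (d/s per hop): 0.04, 0.198, 0.164667 μs; sum = 0.402667 μs.
End-to-end = 153 μs.

153 μs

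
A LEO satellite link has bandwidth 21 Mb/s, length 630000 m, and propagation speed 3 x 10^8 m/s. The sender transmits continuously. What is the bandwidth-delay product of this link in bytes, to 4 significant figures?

Propagation delay = 630000 / 300000000 = 0.0021 s.
BDP = R × t_prop = 21000000 × 0.0021 = 44100 bits.
In bytes: 44100/8 = 5513 bytes.

5513 bytes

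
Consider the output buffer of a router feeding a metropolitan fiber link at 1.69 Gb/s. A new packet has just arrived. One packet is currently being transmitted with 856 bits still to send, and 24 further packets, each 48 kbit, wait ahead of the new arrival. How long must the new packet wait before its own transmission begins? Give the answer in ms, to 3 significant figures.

0.682 ms

Each queued packet: L/R = 48000/1690000000 = 0.0284024 ms.
24 queued → 0.681657 ms.
Plus remaining 856 bits of current packet: 0.000506509 ms.
Queuing delay = 0.682 ms.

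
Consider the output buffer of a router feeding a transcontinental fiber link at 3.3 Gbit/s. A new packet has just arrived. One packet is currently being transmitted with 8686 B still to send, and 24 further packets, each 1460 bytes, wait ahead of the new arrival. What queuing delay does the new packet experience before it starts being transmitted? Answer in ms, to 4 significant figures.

Each queued packet: L/R = 11680/3300000000 = 0.00353939 ms.
24 queued → 0.0849455 ms.
Plus remaining 69488 bits of current packet: 0.021057 ms.
Queuing delay = 0.1060 ms.

0.1060 ms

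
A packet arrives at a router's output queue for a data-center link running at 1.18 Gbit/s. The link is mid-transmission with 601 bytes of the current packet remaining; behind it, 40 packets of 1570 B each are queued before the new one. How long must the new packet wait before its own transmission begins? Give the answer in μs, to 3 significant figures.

Each queued packet: L/R = 12560/1180000000 = 10.6441 μs.
40 queued → 425.763 μs.
Plus remaining 4808 bits of current packet: 4.07458 μs.
Queuing delay = 430 μs.

430 μs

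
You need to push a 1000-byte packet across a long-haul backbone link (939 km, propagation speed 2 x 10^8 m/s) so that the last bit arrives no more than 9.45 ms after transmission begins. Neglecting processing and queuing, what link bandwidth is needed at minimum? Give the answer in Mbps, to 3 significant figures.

L = 8000 bits.
Propagation delay = 939000 / 200000000 = 4.695 ms.
Transmission budget = 9.45 − 4.695 = 4.755 ms.
R ≥ L / t_tx = 8000 bits / 0.004755 s = 1.68 Mbps.

1.68 Mbps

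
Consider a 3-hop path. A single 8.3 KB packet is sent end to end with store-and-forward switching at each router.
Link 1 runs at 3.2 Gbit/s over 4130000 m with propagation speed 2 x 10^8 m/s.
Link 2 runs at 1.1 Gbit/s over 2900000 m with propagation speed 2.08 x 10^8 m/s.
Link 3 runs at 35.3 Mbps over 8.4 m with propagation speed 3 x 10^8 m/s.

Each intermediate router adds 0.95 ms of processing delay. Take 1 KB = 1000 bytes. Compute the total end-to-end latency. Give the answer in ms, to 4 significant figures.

L = 66400 bits.
Transmission delays (L/R per hop): 0.02075, 0.0603636, 1.88102 ms; sum = 1.96213 ms.
Propagation delays (d/s per hop): 20.65, 13.9423, 2.8e-05 ms; sum = 34.5923 ms.
Processing at 2 router(s): 2 × 0.95 ms = 1.9 ms.
End-to-end = 38.45 ms.

38.45 ms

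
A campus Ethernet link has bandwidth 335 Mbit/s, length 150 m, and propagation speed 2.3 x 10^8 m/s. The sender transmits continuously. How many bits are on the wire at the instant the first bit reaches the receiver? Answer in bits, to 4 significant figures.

Propagation delay = 150 / 2.3e+08 = 6.52174e-07 s.
BDP = R × t_prop = 335000000 × 6.52174e-07 = 218.478 bits.

218.5 bits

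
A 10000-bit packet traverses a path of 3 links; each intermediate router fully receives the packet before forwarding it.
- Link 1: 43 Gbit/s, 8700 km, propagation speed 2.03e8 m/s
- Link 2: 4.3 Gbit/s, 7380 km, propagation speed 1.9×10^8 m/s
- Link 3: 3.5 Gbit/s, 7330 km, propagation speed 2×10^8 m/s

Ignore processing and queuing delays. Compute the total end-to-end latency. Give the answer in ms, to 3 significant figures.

Transmission delays (L/R per hop): 0.000232558, 0.00232558, 0.00285714 ms; sum = 0.00541528 ms.
Propagation delays (d/s per hop): 42.8571, 38.8421, 36.65 ms; sum = 118.349 ms.
End-to-end = 118 ms.

118 ms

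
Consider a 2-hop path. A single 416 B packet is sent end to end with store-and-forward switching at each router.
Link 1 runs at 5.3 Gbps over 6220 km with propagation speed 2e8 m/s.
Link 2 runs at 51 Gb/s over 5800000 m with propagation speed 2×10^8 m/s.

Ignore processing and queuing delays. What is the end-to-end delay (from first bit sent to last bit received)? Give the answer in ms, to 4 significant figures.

60.10 ms

L = 416 × 8 = 3328 bits.
Transmission delays (L/R per hop): 0.000627925, 6.52549e-05 ms; sum = 0.000693179 ms.
Propagation delays (d/s per hop): 31.1, 29 ms; sum = 60.1 ms.
End-to-end = 60.10 ms.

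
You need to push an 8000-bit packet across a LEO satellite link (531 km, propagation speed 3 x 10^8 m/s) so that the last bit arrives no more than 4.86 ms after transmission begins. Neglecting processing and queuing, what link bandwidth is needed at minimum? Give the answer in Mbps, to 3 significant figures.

2.59 Mbps

Propagation delay = 531000 / 300000000 = 1.77 ms.
Transmission budget = 4.86 − 1.77 = 3.09 ms.
R ≥ L / t_tx = 8000 bits / 0.00309 s = 2.59 Mbps.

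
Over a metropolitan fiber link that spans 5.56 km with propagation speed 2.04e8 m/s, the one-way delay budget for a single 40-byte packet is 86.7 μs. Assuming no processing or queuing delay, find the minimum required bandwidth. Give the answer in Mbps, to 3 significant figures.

5.38 Mbps

L = 320 bits.
Propagation delay = 5560 / 204000000 = 27.2549 μs.
Transmission budget = 86.7 − 27.2549 = 59.4451 μs.
R ≥ L / t_tx = 320 bits / 5.94451e-05 s = 5.38 Mbps.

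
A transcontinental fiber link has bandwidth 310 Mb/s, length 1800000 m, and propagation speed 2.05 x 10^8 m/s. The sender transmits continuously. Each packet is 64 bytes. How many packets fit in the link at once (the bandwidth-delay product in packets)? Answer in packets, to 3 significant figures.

Propagation delay = 1800000 / 2.05e+08 = 0.00878049 s.
BDP = R × t_prop = 310000000 × 0.00878049 = 2721950 bits.
In packets of 512 bits: 5320 packets.

5320 packets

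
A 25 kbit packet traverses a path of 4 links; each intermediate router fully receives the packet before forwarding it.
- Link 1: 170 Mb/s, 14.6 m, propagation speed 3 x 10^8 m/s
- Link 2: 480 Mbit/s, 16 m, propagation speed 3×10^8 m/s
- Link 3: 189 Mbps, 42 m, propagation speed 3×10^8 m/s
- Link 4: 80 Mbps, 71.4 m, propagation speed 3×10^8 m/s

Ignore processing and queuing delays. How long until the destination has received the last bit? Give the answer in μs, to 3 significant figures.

644 μs

L = 25000 bits.
Transmission delays (L/R per hop): 147.059, 52.0833, 132.275, 312.5 μs; sum = 643.917 μs.
Propagation delays (d/s per hop): 0.0486667, 0.0533333, 0.14, 0.238 μs; sum = 0.48 μs.
End-to-end = 644 μs.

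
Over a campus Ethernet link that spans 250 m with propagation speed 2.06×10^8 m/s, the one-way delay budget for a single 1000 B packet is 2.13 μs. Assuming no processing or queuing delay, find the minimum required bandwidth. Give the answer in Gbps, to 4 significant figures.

8.730 Gbps

L = 8000 bits.
Propagation delay = 250 / 206000000 = 1.21359 μs.
Transmission budget = 2.13 − 1.21359 = 0.916408 μs.
R ≥ L / t_tx = 8000 bits / 9.16408e-07 s = 8.730 Gbps.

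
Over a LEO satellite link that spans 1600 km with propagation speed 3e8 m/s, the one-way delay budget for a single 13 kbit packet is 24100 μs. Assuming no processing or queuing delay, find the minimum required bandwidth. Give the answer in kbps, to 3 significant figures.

693 kbps

Propagation delay = 1600000 / 300000000 = 5333.33 μs.
Transmission budget = 24100 − 5333.33 = 18766.7 μs.
R ≥ L / t_tx = 13000 bits / 0.0187667 s = 693 kbps.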